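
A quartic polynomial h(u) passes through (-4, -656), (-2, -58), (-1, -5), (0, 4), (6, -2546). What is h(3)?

Using the Lagrange interpolation formula with nodes -4, -2, -1, 0, 6:
  L_0(u) = (u + 2)(u + 1)u(u - 6) / 240
  L_1(u) = (u + 4)(u + 1)u(u - 6) / -32
  L_2(u) = (u + 4)(u + 2)u(u - 6) / 21
  L_3(u) = (u + 4)(u + 2)(u + 1)(u - 6) / -48
  L_4(u) = (u + 4)(u + 2)(u + 1)u / 3360
Then h(u) = -656·L_0(u) - 58·L_1(u) - 5·L_2(u) + 4·L_3(u) - 2546·L_4(u).
Expanding and collecting terms gives h(u) = -2u^4 + u^3 - 5u^2 + u + 4.
Evaluating at u = 3: h(3) = -173.

-173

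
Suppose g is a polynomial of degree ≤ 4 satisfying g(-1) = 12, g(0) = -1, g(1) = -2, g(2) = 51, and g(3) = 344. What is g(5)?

3114

Write g(x) = ax^4 + bx^3 + cx^2 + dx + e. Substituting each data point gives a linear system:
  a - b + c - d + e = 12
  e = -1
  a + b + c + d + e = -2
  16a + 8b + 4c + 2d + e = 51
  81a + 27b + 9c + 3d + e = 344
Solving the system yields a = 6, b = -5, c = 0, d = -2, e = -1.
So g(x) = 6x^4 - 5x^3 - 2x - 1.
Then g(5) = 3114.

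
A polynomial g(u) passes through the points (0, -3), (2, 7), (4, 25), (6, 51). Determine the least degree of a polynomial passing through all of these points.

Forward differences of the values at u = 0, 2, 4, 6:
  g  : -3  7  25  51
  Δ  : 10  18  26
  Δ^2: 8  8
  Δ^3: 0
The second differences are constant (8) and nonzero, while all higher differences vanish, so the minimal degree is 2.

2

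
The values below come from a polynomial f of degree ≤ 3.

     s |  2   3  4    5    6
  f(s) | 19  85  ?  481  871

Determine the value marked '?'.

229

On equispaced nodes a degree-3 polynomial has vanishing fourth forward difference, so
  f(2) - 4·f(3) + 6·f(4) - 4·f(5) + f(6) = 0.
Substituting the known values and solving for f(4):
  6·f(4) = 1374
  f(4) = 229.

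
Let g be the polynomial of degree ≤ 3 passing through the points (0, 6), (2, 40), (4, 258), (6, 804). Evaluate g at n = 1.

9

Using the Lagrange interpolation formula with nodes 0, 2, 4, 6:
  L_0(n) = (n - 2)(n - 4)(n - 6) / -48
  L_1(n) = n(n - 4)(n - 6) / 16
  L_2(n) = n(n - 2)(n - 6) / -16
  L_3(n) = n(n - 2)(n - 4) / 48
Then g(n) = 6·L_0(n) + 40·L_1(n) + 258·L_2(n) + 804·L_3(n).
Expanding and collecting terms gives g(n) = 3n³ + 5n² - 5n + 6.
Evaluating at n = 1: g(1) = 9.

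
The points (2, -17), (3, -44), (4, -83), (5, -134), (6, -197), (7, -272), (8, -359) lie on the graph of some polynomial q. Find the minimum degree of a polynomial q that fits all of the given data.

2

Forward differences of the values at s = 2, 3, 4, 5, 6, 7, 8:
  q  : -17  -44  -83  -134  -197  -272  -359
  Δ  : -27  -39  -51  -63  -75  -87
  Δ^2: -12  -12  -12  -12  -12
  Δ^3: 0  0  0  0
  Δ^4: 0  0  0
  Δ^5: 0  0
  Δ^6: 0
The second differences are constant (-12) and nonzero, while all higher differences vanish, so the minimal degree is 2.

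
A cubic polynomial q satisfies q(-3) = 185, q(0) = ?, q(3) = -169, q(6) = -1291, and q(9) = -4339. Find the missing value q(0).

-1

On equispaced nodes a degree-3 polynomial has vanishing fourth forward difference, so
  q(-3) - 4·q(0) + 6·q(3) - 4·q(6) + q(9) = 0.
Substituting the known values and solving for q(0):
  -4·q(0) = 4
  q(0) = -1.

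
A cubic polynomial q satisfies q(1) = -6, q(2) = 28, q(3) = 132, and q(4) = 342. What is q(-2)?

-48

Using the Lagrange interpolation formula with nodes 1, 2, 3, 4:
  L_0(t) = (t - 2)(t - 3)(t - 4) / -6
  L_1(t) = (t - 1)(t - 3)(t - 4) / 2
  L_2(t) = (t - 1)(t - 2)(t - 4) / -2
  L_3(t) = (t - 1)(t - 2)(t - 3) / 6
Then q(t) = -6·L_0(t) + 28·L_1(t) + 132·L_2(t) + 342·L_3(t).
Expanding and collecting terms gives q(t) = 6t^3 - t^2 - 5t - 6.
Evaluating at t = -2: q(-2) = -48.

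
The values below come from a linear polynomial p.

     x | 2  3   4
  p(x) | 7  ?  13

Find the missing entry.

On equispaced nodes a degree-1 polynomial has vanishing second forward difference, so
  p(2) - 2·p(3) + p(4) = 0.
Substituting the known values and solving for p(3):
  -2·p(3) = -20
  p(3) = 10.

10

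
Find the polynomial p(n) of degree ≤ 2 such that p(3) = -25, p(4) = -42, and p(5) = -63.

Write p(n) = an^2 + bn + c. Substituting each data point gives a linear system:
  9a + 3b + c = -25
  16a + 4b + c = -42
  25a + 5b + c = -63
Solving the system yields a = -2, b = -3, c = 2.
So p(n) = -2n² - 3n + 2.
Check: p(4) = -42. ✓

p(n) = -2n^2 - 3n + 2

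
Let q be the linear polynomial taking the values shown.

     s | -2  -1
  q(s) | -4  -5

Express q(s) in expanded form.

q(s) = -s - 6

Write q(s) = as + b. Substituting each data point gives a linear system:
  -2a + b = -4
  -a + b = -5
Solving the system yields a = -1, b = -6.
So q(s) = -s - 6.
Check: q(-2) = -4. ✓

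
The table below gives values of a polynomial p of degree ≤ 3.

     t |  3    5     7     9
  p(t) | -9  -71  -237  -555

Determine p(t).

Write p(t) = at^3 + bt^2 + ct + d. Substituting each data point gives a linear system:
  27a + 9b + 3c + d = -9
  125a + 25b + 5c + d = -71
  343a + 49b + 7c + d = -237
  729a + 81b + 9c + d = -555
Solving the system yields a = -1, b = 2, c = 2, d = -6.
So p(t) = -t³ + 2t² + 2t - 6.
Check: p(7) = -237. ✓

p(t) = -t^3 + 2t^2 + 2t - 6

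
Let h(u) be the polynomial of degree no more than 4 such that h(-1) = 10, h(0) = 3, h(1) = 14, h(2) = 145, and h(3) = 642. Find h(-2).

77

Using the Lagrange interpolation formula with nodes -1, 0, 1, 2, 3:
  L_0(u) = u(u - 1)(u - 2)(u - 3) / 24
  L_1(u) = (u + 1)(u - 1)(u - 2)(u - 3) / -6
  L_2(u) = (u + 1)u(u - 2)(u - 3) / 4
  L_3(u) = (u + 1)u(u - 1)(u - 3) / -6
  L_4(u) = (u + 1)u(u - 1)(u - 2) / 24
Then h(u) = 10·L_0(u) + 3·L_1(u) + 14·L_2(u) + 145·L_3(u) + 642·L_4(u).
Expanding and collecting terms gives h(u) = 6u^4 + 5u^3 + 3u^2 - 3u + 3.
Evaluating at u = -2: h(-2) = 77.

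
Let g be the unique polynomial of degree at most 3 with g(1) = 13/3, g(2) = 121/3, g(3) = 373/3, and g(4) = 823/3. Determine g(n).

Using the Lagrange interpolation formula with nodes 1, 2, 3, 4:
  L_0(n) = (n - 2)(n - 3)(n - 4) / -6
  L_1(n) = (n - 1)(n - 3)(n - 4) / 2
  L_2(n) = (n - 1)(n - 2)(n - 4) / -2
  L_3(n) = (n - 1)(n - 2)(n - 3) / 6
Then g(n) = 13/3·L_0(n) + 121/3·L_1(n) + 373/3·L_2(n) + 823/3·L_3(n).
Expanding and collecting terms gives g(n) = 3n^3 + 6n^2 - 3n - 5/3.
Check: g(3) = 373/3. ✓

g(n) = 3n^3 + 6n^2 - 3n - 5/3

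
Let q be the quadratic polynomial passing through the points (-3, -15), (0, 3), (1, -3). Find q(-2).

Using the Lagrange interpolation formula with nodes -3, 0, 1:
  L_0(x) = x(x - 1) / 12
  L_1(x) = (x + 3)(x - 1) / -3
  L_2(x) = (x + 3)x / 4
Then q(x) = -15·L_0(x) + 3·L_1(x) - 3·L_2(x).
Expanding and collecting terms gives q(x) = -3x^2 - 3x + 3.
Evaluating at x = -2: q(-2) = -3.

-3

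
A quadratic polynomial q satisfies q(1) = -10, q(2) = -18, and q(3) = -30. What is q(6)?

Using the Lagrange interpolation formula with nodes 1, 2, 3:
  L_0(x) = (x - 2)(x - 3) / 2
  L_1(x) = (x - 1)(x - 3) / -1
  L_2(x) = (x - 1)(x - 2) / 2
Then q(x) = -10·L_0(x) - 18·L_1(x) - 30·L_2(x).
Expanding and collecting terms gives q(x) = -2x^2 - 2x - 6.
Evaluating at x = 6: q(6) = -90.

-90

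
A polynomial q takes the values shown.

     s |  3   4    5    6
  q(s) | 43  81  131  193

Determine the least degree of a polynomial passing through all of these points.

Forward differences of the values at s = 3, 4, 5, 6:
  q  : 43  81  131  193
  Δ  : 38  50  62
  Δ^2: 12  12
  Δ^3: 0
The second differences are constant (12) and nonzero, while all higher differences vanish, so the minimal degree is 2.

2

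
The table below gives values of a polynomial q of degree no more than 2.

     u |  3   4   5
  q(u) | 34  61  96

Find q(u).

Write q(u) = au^2 + bu + c. Substituting each data point gives a linear system:
  9a + 3b + c = 34
  16a + 4b + c = 61
  25a + 5b + c = 96
Solving the system yields a = 4, b = -1, c = 1.
So q(u) = 4u^2 - u + 1.
Check: q(3) = 34. ✓

q(u) = 4u^2 - u + 1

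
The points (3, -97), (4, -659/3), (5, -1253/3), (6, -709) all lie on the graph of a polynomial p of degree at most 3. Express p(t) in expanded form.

p(t) = -3t^3 - (5/3)t^2 - 1

Using the Lagrange interpolation formula with nodes 3, 4, 5, 6:
  L_0(t) = (t - 4)(t - 5)(t - 6) / -6
  L_1(t) = (t - 3)(t - 5)(t - 6) / 2
  L_2(t) = (t - 3)(t - 4)(t - 6) / -2
  L_3(t) = (t - 3)(t - 4)(t - 5) / 6
Then p(t) = -97·L_0(t) - 659/3·L_1(t) - 1253/3·L_2(t) - 709·L_3(t).
Expanding and collecting terms gives p(t) = -3t³ - (5/3)t² - 1.
Check: p(4) = -659/3. ✓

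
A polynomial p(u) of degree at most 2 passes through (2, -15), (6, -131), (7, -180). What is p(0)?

-5

Write p(u) = au^2 + bu + c. Substituting each data point gives a linear system:
  4a + 2b + c = -15
  36a + 6b + c = -131
  49a + 7b + c = -180
Solving the system yields a = -4, b = 3, c = -5.
So p(u) = -4u² + 3u - 5.
Then p(0) = -5.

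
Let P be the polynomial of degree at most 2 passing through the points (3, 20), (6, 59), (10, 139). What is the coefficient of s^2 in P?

Write P(s) = as^2 + bs + c. Substituting each data point gives a linear system:
  9a + 3b + c = 20
  36a + 6b + c = 59
  100a + 10b + c = 139
Solving the system yields a = 1, b = 4, c = -1.
So P(s) = s^2 + 4s - 1.
The leading coefficient is 1.

1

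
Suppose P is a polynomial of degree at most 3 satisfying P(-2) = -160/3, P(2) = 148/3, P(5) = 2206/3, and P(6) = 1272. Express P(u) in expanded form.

P(u) = 6u^3 - u^2 + (5/3)u + 2

Using the Lagrange interpolation formula with nodes -2, 2, 5, 6:
  L_0(u) = (u - 2)(u - 5)(u - 6) / -224
  L_1(u) = (u + 2)(u - 5)(u - 6) / 48
  L_2(u) = (u + 2)(u - 2)(u - 6) / -21
  L_3(u) = (u + 2)(u - 2)(u - 5) / 32
Then P(u) = -160/3·L_0(u) + 148/3·L_1(u) + 2206/3·L_2(u) + 1272·L_3(u).
Expanding and collecting terms gives P(u) = 6u^3 - u^2 + (5/3)u + 2.
Check: P(-2) = -160/3. ✓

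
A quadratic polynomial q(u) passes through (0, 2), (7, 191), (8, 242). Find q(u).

q(u) = 3u^2 + 6u + 2

Using the Lagrange interpolation formula with nodes 0, 7, 8:
  L_0(u) = (u - 7)(u - 8) / 56
  L_1(u) = u(u - 8) / -7
  L_2(u) = u(u - 7) / 8
Then q(u) = 2·L_0(u) + 191·L_1(u) + 242·L_2(u).
Expanding and collecting terms gives q(u) = 3u^2 + 6u + 2.
Check: q(7) = 191. ✓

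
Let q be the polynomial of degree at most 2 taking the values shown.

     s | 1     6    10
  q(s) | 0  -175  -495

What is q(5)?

-120

Using the Lagrange interpolation formula with nodes 1, 6, 10:
  L_0(s) = (s - 6)(s - 10) / 45
  L_1(s) = (s - 1)(s - 10) / -20
  L_2(s) = (s - 1)(s - 6) / 36
Then q(s) = 0·L_0(s) - 175·L_1(s) - 495·L_2(s).
Expanding and collecting terms gives q(s) = -5s² + 5.
Evaluating at s = 5: q(5) = -120.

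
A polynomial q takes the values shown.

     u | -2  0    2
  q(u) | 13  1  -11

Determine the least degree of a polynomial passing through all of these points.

1

Forward differences of the values at u = -2, 0, 2:
  q  : 13  1  -11
  Δ  : -12  -12
  Δ^2: 0
The first differences are constant (-12) and nonzero, while all higher differences vanish, so the minimal degree is 1.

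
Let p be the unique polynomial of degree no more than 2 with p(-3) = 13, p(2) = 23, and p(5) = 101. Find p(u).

p(u) = 3u^2 + 5u + 1

Write p(u) = au^2 + bu + c. Substituting each data point gives a linear system:
  9a - 3b + c = 13
  4a + 2b + c = 23
  25a + 5b + c = 101
Solving the system yields a = 3, b = 5, c = 1.
So p(u) = 3u² + 5u + 1.
Check: p(2) = 23. ✓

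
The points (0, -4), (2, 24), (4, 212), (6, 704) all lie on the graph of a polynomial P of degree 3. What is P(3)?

89

Using the Lagrange interpolation formula with nodes 0, 2, 4, 6:
  L_0(s) = (s - 2)(s - 4)(s - 6) / -48
  L_1(s) = s(s - 4)(s - 6) / 16
  L_2(s) = s(s - 2)(s - 6) / -16
  L_3(s) = s(s - 2)(s - 4) / 48
Then P(s) = -4·L_0(s) + 24·L_1(s) + 212·L_2(s) + 704·L_3(s).
Expanding and collecting terms gives P(s) = 3s^3 + 2s^2 - 2s - 4.
Evaluating at s = 3: P(3) = 89.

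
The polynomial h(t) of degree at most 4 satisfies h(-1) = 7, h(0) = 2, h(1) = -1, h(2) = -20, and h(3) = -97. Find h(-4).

-146

Using the Lagrange interpolation formula with nodes -1, 0, 1, 2, 3:
  L_0(t) = t(t - 1)(t - 2)(t - 3) / 24
  L_1(t) = (t + 1)(t - 1)(t - 2)(t - 3) / -6
  L_2(t) = (t + 1)t(t - 2)(t - 3) / 4
  L_3(t) = (t + 1)t(t - 1)(t - 3) / -6
  L_4(t) = (t + 1)t(t - 1)(t - 2) / 24
Then h(t) = 7·L_0(t) + 2·L_1(t) - 1·L_2(t) - 20·L_3(t) - 97·L_4(t).
Expanding and collecting terms gives h(t) = -t^4 - t^3 + 2t^2 - 3t + 2.
Evaluating at t = -4: h(-4) = -146.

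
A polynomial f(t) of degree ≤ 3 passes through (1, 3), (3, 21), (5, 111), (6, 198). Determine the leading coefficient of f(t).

Write f(t) = at^3 + bt^2 + ct + d. Substituting each data point gives a linear system:
  a + b + c + d = 3
  27a + 9b + 3c + d = 21
  125a + 25b + 5c + d = 111
  216a + 36b + 6c + d = 198
Solving the system yields a = 1, b = 0, c = -4, d = 6.
So f(t) = t^3 - 4t + 6.
The leading coefficient is 1.

1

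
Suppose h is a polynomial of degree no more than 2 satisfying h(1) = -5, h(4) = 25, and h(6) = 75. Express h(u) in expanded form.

Write h(u) = au^2 + bu + c. Substituting each data point gives a linear system:
  a + b + c = -5
  16a + 4b + c = 25
  36a + 6b + c = 75
Solving the system yields a = 3, b = -5, c = -3.
So h(u) = 3u² - 5u - 3.
Check: h(1) = -5. ✓

h(u) = 3u^2 - 5u - 3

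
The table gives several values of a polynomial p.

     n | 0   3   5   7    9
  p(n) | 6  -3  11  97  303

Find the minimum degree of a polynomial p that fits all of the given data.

Divided differences on the nodes 0, 3, 5, 7, 9:
  order 0: 6  -3  11  97  303
  order 1: -3  7  43  103
  order 2: 2  9  15
  order 3: 1  1
  order 4: 0
The order-3 divided differences are all 1 (nonzero) and every higher order vanishes, so the data lies on a polynomial of degree exactly 3.

3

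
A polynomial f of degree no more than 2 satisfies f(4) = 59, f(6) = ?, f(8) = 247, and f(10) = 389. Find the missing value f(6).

On equispaced nodes a degree-2 polynomial has vanishing third forward difference, so
  - f(4) + 3·f(6) - 3·f(8) + f(10) = 0.
Substituting the known values and solving for f(6):
  3·f(6) = 411
  f(6) = 137.

137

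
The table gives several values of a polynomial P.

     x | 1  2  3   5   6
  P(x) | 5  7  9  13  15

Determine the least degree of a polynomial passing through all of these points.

Divided differences on the nodes 1, 2, 3, 5, 6:
  order 0: 5  7  9  13  15
  order 1: 2  2  2  2
  order 2: 0  0  0
  order 3: 0  0
  order 4: 0
The order-1 divided differences are all 2 (nonzero) and every higher order vanishes, so the data lies on a polynomial of degree exactly 1.

1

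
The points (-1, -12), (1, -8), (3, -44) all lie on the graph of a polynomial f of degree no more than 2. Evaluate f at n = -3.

-56

Forward differences of the values at n = -1, 1, 3:
  f  : -12  -8  -44
  Δ  : 4  -36
  Δ^2: -40
The second differences are constant, confirming degree 2.
Interpolating (Newton forward form) and evaluating at n = -3 gives f(-3) = -56.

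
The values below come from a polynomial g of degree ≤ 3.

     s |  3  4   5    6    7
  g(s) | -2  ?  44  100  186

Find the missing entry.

The 4 known points determine the degree-3 polynomial uniquely.
Write g(s) = as^3 + bs^2 + cs + d. Substituting each data point gives a linear system:
  27a + 9b + 3c + d = -2
  125a + 25b + 5c + d = 44
  216a + 36b + 6c + d = 100
  343a + 49b + 7c + d = 186
Solving the system yields a = 1, b = -3, c = -2, d = 4.
So g(s) = s³ - 3s² - 2s + 4.
Then g(4) = 12.

12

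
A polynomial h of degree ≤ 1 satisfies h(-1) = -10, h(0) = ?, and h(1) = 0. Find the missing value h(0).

The 2 known points determine the degree-1 polynomial uniquely.
Write h(u) = au + b. Substituting each data point gives a linear system:
  -a + b = -10
  a + b = 0
Solving the system yields a = 5, b = -5.
So h(u) = 5u - 5.
Then h(0) = -5.

-5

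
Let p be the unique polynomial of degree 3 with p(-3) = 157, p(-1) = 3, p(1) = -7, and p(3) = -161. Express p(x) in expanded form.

Write p(x) = ax^3 + bx^2 + cx + d. Substituting each data point gives a linear system:
  -27a + 9b - 3c + d = 157
  -a + b - c + d = 3
  a + b + c + d = -7
  27a + 9b + 3c + d = -161
Solving the system yields a = -6, b = 0, c = 1, d = -2.
So p(x) = -6x³ + x - 2.
Check: p(3) = -161. ✓

p(x) = -6x^3 + x - 2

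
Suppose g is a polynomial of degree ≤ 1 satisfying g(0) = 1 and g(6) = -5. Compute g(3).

-2

Write g(x) = ax + b. Substituting each data point gives a linear system:
  b = 1
  6a + b = -5
Solving the system yields a = -1, b = 1.
So g(x) = -x + 1.
Then g(3) = -2.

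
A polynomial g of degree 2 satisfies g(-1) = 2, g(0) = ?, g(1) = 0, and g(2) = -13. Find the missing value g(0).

5

On equispaced nodes a degree-2 polynomial has vanishing third forward difference, so
  - g(-1) + 3·g(0) - 3·g(1) + g(2) = 0.
Substituting the known values and solving for g(0):
  3·g(0) = 15
  g(0) = 5.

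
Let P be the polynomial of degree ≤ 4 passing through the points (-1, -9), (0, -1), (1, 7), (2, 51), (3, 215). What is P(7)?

Write P(s) = as^4 + bs^3 + cs^2 + ds + e. Substituting each data point gives a linear system:
  a - b + c - d + e = -9
  e = -1
  a + b + c + d + e = 7
  16a + 8b + 4c + 2d + e = 51
  81a + 27b + 9c + 3d + e = 215
Solving the system yields a = 2, b = 2, c = -2, d = 6, e = -1.
So P(s) = 2s⁴ + 2s³ - 2s² + 6s - 1.
Then P(7) = 5431.

5431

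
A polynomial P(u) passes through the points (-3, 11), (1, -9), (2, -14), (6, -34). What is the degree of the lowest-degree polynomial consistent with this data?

1

Divided differences on the nodes -3, 1, 2, 6:
  order 0: 11  -9  -14  -34
  order 1: -5  -5  -5
  order 2: 0  0
  order 3: 0
The order-1 divided differences are all -5 (nonzero) and every higher order vanishes, so the data lies on a polynomial of degree exactly 1.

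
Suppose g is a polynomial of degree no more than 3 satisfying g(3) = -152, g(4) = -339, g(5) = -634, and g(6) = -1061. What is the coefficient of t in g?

3

Write g(t) = at^3 + bt^2 + ct + d. Substituting each data point gives a linear system:
  27a + 9b + 3c + d = -152
  64a + 16b + 4c + d = -339
  125a + 25b + 5c + d = -634
  216a + 36b + 6c + d = -1061
Solving the system yields a = -4, b = -6, c = 3, d = 1.
So g(t) = -4t³ - 6t² + 3t + 1.
The coefficient of t is 3.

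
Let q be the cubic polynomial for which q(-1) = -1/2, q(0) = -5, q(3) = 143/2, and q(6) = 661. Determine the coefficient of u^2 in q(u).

Write q(u) = au^3 + bu^2 + cu + d. Substituting each data point gives a linear system:
  -a + b - c + d = -1/2
  d = -5
  27a + 9b + 3c + d = 143/2
  216a + 36b + 6c + d = 661
Solving the system yields a = 3, b = 3/2, c = -6, d = -5.
So q(u) = 3u^3 + (3/2)u^2 - 6u - 5.
The coefficient of u^2 is 3/2.

3/2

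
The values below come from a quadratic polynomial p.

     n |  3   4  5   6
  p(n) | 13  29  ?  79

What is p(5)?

51

On equispaced nodes a degree-2 polynomial has vanishing third forward difference, so
  - p(3) + 3·p(4) - 3·p(5) + p(6) = 0.
Substituting the known values and solving for p(5):
  -3·p(5) = -153
  p(5) = 51.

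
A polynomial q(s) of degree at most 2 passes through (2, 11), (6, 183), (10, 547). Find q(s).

Write q(s) = as^2 + bs + c. Substituting each data point gives a linear system:
  4a + 2b + c = 11
  36a + 6b + c = 183
  100a + 10b + c = 547
Solving the system yields a = 6, b = -5, c = -3.
So q(s) = 6s² - 5s - 3.
Check: q(6) = 183. ✓

q(s) = 6s^2 - 5s - 3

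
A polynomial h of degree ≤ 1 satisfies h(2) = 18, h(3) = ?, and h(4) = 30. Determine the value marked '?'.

24

On equispaced nodes a degree-1 polynomial has vanishing second forward difference, so
  h(2) - 2·h(3) + h(4) = 0.
Substituting the known values and solving for h(3):
  -2·h(3) = -48
  h(3) = 24.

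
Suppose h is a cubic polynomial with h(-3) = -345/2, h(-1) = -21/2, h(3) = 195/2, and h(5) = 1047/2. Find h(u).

h(u) = 5u^3 - 4u^2 - 3/2

Write h(u) = au^3 + bu^2 + cu + d. Substituting each data point gives a linear system:
  -27a + 9b - 3c + d = -345/2
  -a + b - c + d = -21/2
  27a + 9b + 3c + d = 195/2
  125a + 25b + 5c + d = 1047/2
Solving the system yields a = 5, b = -4, c = 0, d = -3/2.
So h(u) = 5u^3 - 4u^2 - 3/2.
Check: h(3) = 195/2. ✓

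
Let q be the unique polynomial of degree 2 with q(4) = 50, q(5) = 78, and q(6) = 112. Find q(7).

152

Forward differences of the values at n = 4, 5, 6:
  q  : 50  78  112
  Δ  : 28  34
  Δ^2: 6
The second differences are constant, confirming degree 2.
Interpolating (Newton forward form) and evaluating at n = 7 gives q(7) = 152.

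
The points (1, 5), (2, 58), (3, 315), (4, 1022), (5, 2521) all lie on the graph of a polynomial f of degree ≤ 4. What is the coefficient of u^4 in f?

Write f(u) = au^4 + bu^3 + cu^2 + du + e. Substituting each data point gives a linear system:
  a + b + c + d + e = 5
  16a + 8b + 4c + 2d + e = 58
  81a + 27b + 9c + 3d + e = 315
  256a + 64b + 16c + 4d + e = 1022
  625a + 125b + 25c + 5d + e = 2521
Solving the system yields a = 4, b = 1, c = -4, d = -2, e = 6.
So f(u) = 4u⁴ + u³ - 4u² - 2u + 6.
The leading coefficient is 4.

4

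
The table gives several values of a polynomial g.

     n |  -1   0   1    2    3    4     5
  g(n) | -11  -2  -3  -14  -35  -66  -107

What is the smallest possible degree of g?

2

Forward differences of the values at n = -1, 0, 1, 2, 3, 4, 5:
  g  : -11  -2  -3  -14  -35  -66  -107
  Δ  : 9  -1  -11  -21  -31  -41
  Δ^2: -10  -10  -10  -10  -10
  Δ^3: 0  0  0  0
  Δ^4: 0  0  0
  Δ^5: 0  0
  Δ^6: 0
The second differences are constant (-10) and nonzero, while all higher differences vanish, so the minimal degree is 2.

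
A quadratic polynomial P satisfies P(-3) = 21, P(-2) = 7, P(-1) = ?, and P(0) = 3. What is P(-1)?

1

On equispaced nodes a degree-2 polynomial has vanishing third forward difference, so
  - P(-3) + 3·P(-2) - 3·P(-1) + P(0) = 0.
Substituting the known values and solving for P(-1):
  -3·P(-1) = -3
  P(-1) = 1.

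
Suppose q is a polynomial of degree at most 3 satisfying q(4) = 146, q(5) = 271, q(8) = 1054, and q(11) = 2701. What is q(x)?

q(x) = 2x^3 + 3x + 6

Using the Lagrange interpolation formula with nodes 4, 5, 8, 11:
  L_0(x) = (x - 5)(x - 8)(x - 11) / -28
  L_1(x) = (x - 4)(x - 8)(x - 11) / 18
  L_2(x) = (x - 4)(x - 5)(x - 11) / -36
  L_3(x) = (x - 4)(x - 5)(x - 8) / 126
Then q(x) = 146·L_0(x) + 271·L_1(x) + 1054·L_2(x) + 2701·L_3(x).
Expanding and collecting terms gives q(x) = 2x³ + 3x + 6.
Check: q(5) = 271. ✓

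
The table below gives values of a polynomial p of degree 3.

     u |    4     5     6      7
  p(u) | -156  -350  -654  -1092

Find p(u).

p(u) = -4u^3 + 5u^2 + 5u

Write p(u) = au^3 + bu^2 + cu + d. Substituting each data point gives a linear system:
  64a + 16b + 4c + d = -156
  125a + 25b + 5c + d = -350
  216a + 36b + 6c + d = -654
  343a + 49b + 7c + d = -1092
Solving the system yields a = -4, b = 5, c = 5, d = 0.
So p(u) = -4u^3 + 5u^2 + 5u.
Check: p(6) = -654. ✓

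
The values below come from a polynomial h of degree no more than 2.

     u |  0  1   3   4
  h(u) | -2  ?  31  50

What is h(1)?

The 3 known points determine the degree-2 polynomial uniquely.
Write h(u) = au^2 + bu + c. Substituting each data point gives a linear system:
  c = -2
  9a + 3b + c = 31
  16a + 4b + c = 50
Solving the system yields a = 2, b = 5, c = -2.
So h(u) = 2u^2 + 5u - 2.
Then h(1) = 5.

5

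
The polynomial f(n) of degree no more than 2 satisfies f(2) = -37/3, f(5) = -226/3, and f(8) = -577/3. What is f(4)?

Using the Lagrange interpolation formula with nodes 2, 5, 8:
  L_0(n) = (n - 5)(n - 8) / 18
  L_1(n) = (n - 2)(n - 8) / -9
  L_2(n) = (n - 2)(n - 5) / 18
Then f(n) = -37/3·L_0(n) - 226/3·L_1(n) - 577/3·L_2(n).
Expanding and collecting terms gives f(n) = -3n^2 - 1/3.
Evaluating at n = 4: f(4) = -145/3.

-145/3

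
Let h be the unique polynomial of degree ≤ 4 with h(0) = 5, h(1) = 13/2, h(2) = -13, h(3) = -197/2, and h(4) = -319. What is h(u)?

h(u) = -u^4 - (3/2)u^3 + u^2 + 3u + 5

Write h(u) = au^4 + bu^3 + cu^2 + du + e. Substituting each data point gives a linear system:
  e = 5
  a + b + c + d + e = 13/2
  16a + 8b + 4c + 2d + e = -13
  81a + 27b + 9c + 3d + e = -197/2
  256a + 64b + 16c + 4d + e = -319
Solving the system yields a = -1, b = -3/2, c = 1, d = 3, e = 5.
So h(u) = -u⁴ - (3/2)u³ + u² + 3u + 5.
Check: h(4) = -319. ✓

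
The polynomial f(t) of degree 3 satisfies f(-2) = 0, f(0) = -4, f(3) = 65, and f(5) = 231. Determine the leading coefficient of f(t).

Write f(t) = at^3 + bt^2 + ct + d. Substituting each data point gives a linear system:
  -8a + 4b - 2c + d = 0
  d = -4
  27a + 9b + 3c + d = 65
  125a + 25b + 5c + d = 231
Solving the system yields a = 1, b = 4, c = 2, d = -4.
So f(t) = t³ + 4t² + 2t - 4.
The leading coefficient is 1.

1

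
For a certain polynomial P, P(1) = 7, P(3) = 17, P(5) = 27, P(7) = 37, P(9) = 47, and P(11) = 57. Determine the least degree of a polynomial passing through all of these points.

1

Forward differences of the values at n = 1, 3, 5, 7, 9, 11:
  P  : 7  17  27  37  47  57
  Δ  : 10  10  10  10  10
  Δ^2: 0  0  0  0
  Δ^3: 0  0  0
  Δ^4: 0  0
  Δ^5: 0
The first differences are constant (10) and nonzero, while all higher differences vanish, so the minimal degree is 1.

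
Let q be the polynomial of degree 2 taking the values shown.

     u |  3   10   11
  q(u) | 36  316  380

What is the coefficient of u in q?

1

Write q(u) = au^2 + bu + c. Substituting each data point gives a linear system:
  9a + 3b + c = 36
  100a + 10b + c = 316
  121a + 11b + c = 380
Solving the system yields a = 3, b = 1, c = 6.
So q(u) = 3u² + u + 6.
The coefficient of u is 1.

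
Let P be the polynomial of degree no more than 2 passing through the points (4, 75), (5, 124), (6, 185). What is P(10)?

549

Using the Lagrange interpolation formula with nodes 4, 5, 6:
  L_0(u) = (u - 5)(u - 6) / 2
  L_1(u) = (u - 4)(u - 6) / -1
  L_2(u) = (u - 4)(u - 5) / 2
Then P(u) = 75·L_0(u) + 124·L_1(u) + 185·L_2(u).
Expanding and collecting terms gives P(u) = 6u^2 - 5u - 1.
Evaluating at u = 10: P(10) = 549.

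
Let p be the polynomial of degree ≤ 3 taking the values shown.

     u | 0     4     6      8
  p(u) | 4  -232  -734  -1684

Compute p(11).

-4264

Write p(u) = au^3 + bu^2 + cu + d. Substituting each data point gives a linear system:
  d = 4
  64a + 16b + 4c + d = -232
  216a + 36b + 6c + d = -734
  512a + 64b + 8c + d = -1684
Solving the system yields a = -3, b = -2, c = -3, d = 4.
So p(u) = -3u^3 - 2u^2 - 3u + 4.
Then p(11) = -4264.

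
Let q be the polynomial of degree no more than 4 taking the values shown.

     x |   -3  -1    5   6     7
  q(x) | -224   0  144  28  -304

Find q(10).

-3916

Using the Lagrange interpolation formula with nodes -3, -1, 5, 6, 7:
  L_0(x) = (x + 1)(x - 5)(x - 6)(x - 7) / 1440
  L_1(x) = (x + 3)(x - 5)(x - 6)(x - 7) / -672
  L_2(x) = (x + 3)(x + 1)(x - 6)(x - 7) / 96
  L_3(x) = (x + 3)(x + 1)(x - 5)(x - 7) / -63
  L_4(x) = (x + 3)(x + 1)(x - 5)(x - 6) / 160
Then q(x) = -224·L_0(x) + 0·L_1(x) + 144·L_2(x) + 28·L_3(x) - 304·L_4(x).
Expanding and collecting terms gives q(x) = -x⁴ + 6x³ + x² - 2x + 4.
Evaluating at x = 10: q(10) = -3916.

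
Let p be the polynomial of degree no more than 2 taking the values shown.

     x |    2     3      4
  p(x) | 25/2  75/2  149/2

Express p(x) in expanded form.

Using the Lagrange interpolation formula with nodes 2, 3, 4:
  L_0(x) = (x - 3)(x - 4) / 2
  L_1(x) = (x - 2)(x - 4) / -1
  L_2(x) = (x - 2)(x - 3) / 2
Then p(x) = 25/2·L_0(x) + 75/2·L_1(x) + 149/2·L_2(x).
Expanding and collecting terms gives p(x) = 6x^2 - 5x - 3/2.
Check: p(2) = 25/2. ✓

p(x) = 6x^2 - 5x - 3/2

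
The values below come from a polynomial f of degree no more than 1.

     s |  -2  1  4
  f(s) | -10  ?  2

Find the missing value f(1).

-4

On equispaced nodes a degree-1 polynomial has vanishing second forward difference, so
  f(-2) - 2·f(1) + f(4) = 0.
Substituting the known values and solving for f(1):
  -2·f(1) = 8
  f(1) = -4.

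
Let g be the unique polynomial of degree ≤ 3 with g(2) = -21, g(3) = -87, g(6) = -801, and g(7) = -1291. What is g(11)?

-5151

Write g(u) = au^3 + bu^2 + cu + d. Substituting each data point gives a linear system:
  8a + 4b + 2c + d = -21
  27a + 9b + 3c + d = -87
  216a + 36b + 6c + d = -801
  343a + 49b + 7c + d = -1291
Solving the system yields a = -4, b = 1, c = 5, d = -3.
So g(u) = -4u^3 + u^2 + 5u - 3.
Then g(11) = -5151.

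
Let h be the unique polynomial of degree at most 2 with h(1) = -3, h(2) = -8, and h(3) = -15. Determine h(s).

Using the Lagrange interpolation formula with nodes 1, 2, 3:
  L_0(s) = (s - 2)(s - 3) / 2
  L_1(s) = (s - 1)(s - 3) / -1
  L_2(s) = (s - 1)(s - 2) / 2
Then h(s) = -3·L_0(s) - 8·L_1(s) - 15·L_2(s).
Expanding and collecting terms gives h(s) = -s^2 - 2s.
Check: h(1) = -3. ✓

h(s) = -s^2 - 2s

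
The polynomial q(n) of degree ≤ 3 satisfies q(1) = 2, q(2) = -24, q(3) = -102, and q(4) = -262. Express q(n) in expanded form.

Write q(n) = an^3 + bn^2 + cn + d. Substituting each data point gives a linear system:
  a + b + c + d = 2
  8a + 4b + 2c + d = -24
  27a + 9b + 3c + d = -102
  64a + 16b + 4c + d = -262
Solving the system yields a = -5, b = 4, c = -3, d = 6.
So q(n) = -5n^3 + 4n^2 - 3n + 6.
Check: q(1) = 2. ✓

q(n) = -5n^3 + 4n^2 - 3n + 6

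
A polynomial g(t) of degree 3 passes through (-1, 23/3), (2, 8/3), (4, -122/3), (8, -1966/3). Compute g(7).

-1217/3

Using the Lagrange interpolation formula with nodes -1, 2, 4, 8:
  L_0(t) = (t - 2)(t - 4)(t - 8) / -135
  L_1(t) = (t + 1)(t - 4)(t - 8) / 36
  L_2(t) = (t + 1)(t - 2)(t - 8) / -40
  L_3(t) = (t + 1)(t - 2)(t - 4) / 216
Then g(t) = 23/3·L_0(t) + 8/3·L_1(t) - 122/3·L_2(t) - 1966/3·L_3(t).
Expanding and collecting terms gives g(t) = -2t^3 + 6t^2 - (5/3)t - 2.
Evaluating at t = 7: g(7) = -1217/3.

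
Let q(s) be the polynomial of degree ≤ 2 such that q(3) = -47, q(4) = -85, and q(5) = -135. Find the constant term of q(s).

-5

Write q(s) = as^2 + bs + c. Substituting each data point gives a linear system:
  9a + 3b + c = -47
  16a + 4b + c = -85
  25a + 5b + c = -135
Solving the system yields a = -6, b = 4, c = -5.
So q(s) = -6s² + 4s - 5.
The constant term is -5.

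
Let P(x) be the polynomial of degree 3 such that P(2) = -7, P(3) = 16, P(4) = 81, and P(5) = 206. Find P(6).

Write P(x) = ax^3 + bx^2 + cx + d. Substituting each data point gives a linear system:
  8a + 4b + 2c + d = -7
  27a + 9b + 3c + d = 16
  64a + 16b + 4c + d = 81
  125a + 25b + 5c + d = 206
Solving the system yields a = 3, b = -6, c = -4, d = 1.
So P(x) = 3x^3 - 6x^2 - 4x + 1.
Then P(6) = 409.

409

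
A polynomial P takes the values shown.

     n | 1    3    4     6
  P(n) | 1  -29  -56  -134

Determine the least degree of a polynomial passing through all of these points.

Divided differences on the nodes 1, 3, 4, 6:
  order 0: 1  -29  -56  -134
  order 1: -15  -27  -39
  order 2: -4  -4
  order 3: 0
The order-2 divided differences are all -4 (nonzero) and every higher order vanishes, so the data lies on a polynomial of degree exactly 2.

2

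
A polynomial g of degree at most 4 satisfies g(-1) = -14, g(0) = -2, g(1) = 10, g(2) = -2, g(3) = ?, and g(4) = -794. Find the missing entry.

-182

On equispaced nodes a degree-4 polynomial has vanishing fifth forward difference, so
  - g(-1) + 5·g(0) - 10·g(1) + 10·g(2) - 5·g(3) + g(4) = 0.
Substituting the known values and solving for g(3):
  -5·g(3) = 910
  g(3) = -182.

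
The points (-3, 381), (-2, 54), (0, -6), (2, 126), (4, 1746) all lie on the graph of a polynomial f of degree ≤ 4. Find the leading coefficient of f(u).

Write f(u) = au^4 + bu^3 + cu^2 + du + e. Substituting each data point gives a linear system:
  81a - 27b + 9c - 3d + e = 381
  16a - 8b + 4c - 2d + e = 54
  e = -6
  16a + 8b + 4c + 2d + e = 126
  256a + 64b + 16c + 4d + e = 1746
Solving the system yields a = 6, b = 3, c = 0, d = 6, e = -6.
So f(u) = 6u^4 + 3u^3 + 6u - 6.
The leading coefficient is 6.

6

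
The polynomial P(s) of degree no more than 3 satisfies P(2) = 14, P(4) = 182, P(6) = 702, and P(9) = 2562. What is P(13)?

Write P(s) = as^3 + bs^2 + cs + d. Substituting each data point gives a linear system:
  8a + 4b + 2c + d = 14
  64a + 16b + 4c + d = 182
  216a + 36b + 6c + d = 702
  729a + 81b + 9c + d = 2562
Solving the system yields a = 4, b = -4, c = -4, d = 6.
So P(s) = 4s^3 - 4s^2 - 4s + 6.
Then P(13) = 8066.

8066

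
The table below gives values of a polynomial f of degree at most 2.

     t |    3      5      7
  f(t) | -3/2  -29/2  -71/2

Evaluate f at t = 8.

-49

Forward differences of the values at t = 3, 5, 7:
  f  : -3/2  -29/2  -71/2
  Δ  : -13  -21
  Δ^2: -8
The second differences are constant, confirming degree 2.
Interpolating (Newton forward form) and evaluating at t = 8 gives f(8) = -49.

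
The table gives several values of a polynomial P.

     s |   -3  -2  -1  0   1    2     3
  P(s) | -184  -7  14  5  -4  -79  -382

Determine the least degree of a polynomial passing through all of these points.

4

Forward differences of the values at s = -3, -2, -1, 0, 1, 2, 3:
  P  : -184  -7  14  5  -4  -79  -382
  Δ  : 177  21  -9  -9  -75  -303
  Δ^2: -156  -30  0  -66  -228
  Δ^3: 126  30  -66  -162
  Δ^4: -96  -96  -96
  Δ^5: 0  0
  Δ^6: 0
The fourth differences are constant (-96) and nonzero, while all higher differences vanish, so the minimal degree is 4.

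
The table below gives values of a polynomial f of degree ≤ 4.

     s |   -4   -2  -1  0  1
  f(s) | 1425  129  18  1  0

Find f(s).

f(s) = 4s^4 - 5s^3 + 4s^2 - 4s + 1

Write f(s) = as^4 + bs^3 + cs^2 + ds + e. Substituting each data point gives a linear system:
  256a - 64b + 16c - 4d + e = 1425
  16a - 8b + 4c - 2d + e = 129
  a - b + c - d + e = 18
  e = 1
  a + b + c + d + e = 0
Solving the system yields a = 4, b = -5, c = 4, d = -4, e = 1.
So f(s) = 4s^4 - 5s^3 + 4s^2 - 4s + 1.
Check: f(-4) = 1425. ✓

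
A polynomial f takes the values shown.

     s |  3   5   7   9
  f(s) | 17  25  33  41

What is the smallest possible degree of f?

Forward differences of the values at s = 3, 5, 7, 9:
  f  : 17  25  33  41
  Δ  : 8  8  8
  Δ^2: 0  0
  Δ^3: 0
The first differences are constant (8) and nonzero, while all higher differences vanish, so the minimal degree is 1.

1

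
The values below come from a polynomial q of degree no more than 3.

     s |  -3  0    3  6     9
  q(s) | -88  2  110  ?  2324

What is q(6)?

On equispaced nodes a degree-3 polynomial has vanishing fourth forward difference, so
  q(-3) - 4·q(0) + 6·q(3) - 4·q(6) + q(9) = 0.
Substituting the known values and solving for q(6):
  -4·q(6) = -2888
  q(6) = 722.

722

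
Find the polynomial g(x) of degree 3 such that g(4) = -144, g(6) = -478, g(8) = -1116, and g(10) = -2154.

Write g(x) = ax^3 + bx^2 + cx + d. Substituting each data point gives a linear system:
  64a + 16b + 4c + d = -144
  216a + 36b + 6c + d = -478
  512a + 64b + 8c + d = -1116
  1000a + 100b + 10c + d = -2154
Solving the system yields a = -2, b = -2, c = 5, d = -4.
So g(x) = -2x³ - 2x² + 5x - 4.
Check: g(4) = -144. ✓

g(x) = -2x^3 - 2x^2 + 5x - 4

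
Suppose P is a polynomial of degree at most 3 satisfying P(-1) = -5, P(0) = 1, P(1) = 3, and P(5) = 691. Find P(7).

1947

Using the Lagrange interpolation formula with nodes -1, 0, 1, 5:
  L_0(s) = s(s - 1)(s - 5) / -12
  L_1(s) = (s + 1)(s - 1)(s - 5) / 5
  L_2(s) = (s + 1)s(s - 5) / -8
  L_3(s) = (s + 1)s(s - 1) / 120
Then P(s) = -5·L_0(s) + 1·L_1(s) + 3·L_2(s) + 691·L_3(s).
Expanding and collecting terms gives P(s) = 6s^3 - 2s^2 - 2s + 1.
Evaluating at s = 7: P(7) = 1947.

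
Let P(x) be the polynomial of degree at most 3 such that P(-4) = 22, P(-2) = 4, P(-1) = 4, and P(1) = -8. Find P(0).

Using the Lagrange interpolation formula with nodes -4, -2, -1, 1:
  L_0(x) = (x + 2)(x + 1)(x - 1) / -30
  L_1(x) = (x + 4)(x + 1)(x - 1) / 6
  L_2(x) = (x + 4)(x + 2)(x - 1) / -6
  L_3(x) = (x + 4)(x + 2)(x + 1) / 30
Then P(x) = 22·L_0(x) + 4·L_1(x) + 4·L_2(x) - 8·L_3(x).
Expanding and collecting terms gives P(x) = -x^3 - 4x^2 - 5x + 2.
Evaluating at x = 0: P(0) = 2.

2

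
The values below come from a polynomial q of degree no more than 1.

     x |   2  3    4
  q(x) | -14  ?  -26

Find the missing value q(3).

The 2 known points determine the degree-1 polynomial uniquely.
Write q(x) = ax + b. Substituting each data point gives a linear system:
  2a + b = -14
  4a + b = -26
Solving the system yields a = -6, b = -2.
So q(x) = -6x - 2.
Then q(3) = -20.

-20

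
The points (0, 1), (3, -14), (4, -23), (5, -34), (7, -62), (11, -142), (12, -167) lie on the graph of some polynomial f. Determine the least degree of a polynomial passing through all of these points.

Divided differences on the nodes 0, 3, 4, 5, 7, 11, 12:
  order 0: 1  -14  -23  -34  -62  -142  -167
  order 1: -5  -9  -11  -14  -20  -25
  order 2: -1  -1  -1  -1  -1
  order 3: 0  0  0  0
  order 4: 0  0  0
  order 5: 0  0
  order 6: 0
The order-2 divided differences are all -1 (nonzero) and every higher order vanishes, so the data lies on a polynomial of degree exactly 2.

2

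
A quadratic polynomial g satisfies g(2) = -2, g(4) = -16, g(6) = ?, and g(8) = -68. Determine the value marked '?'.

-38

The 3 known points determine the degree-2 polynomial uniquely.
Write g(x) = ax^2 + bx + c. Substituting each data point gives a linear system:
  4a + 2b + c = -2
  16a + 4b + c = -16
  64a + 8b + c = -68
Solving the system yields a = -1, b = -1, c = 4.
So g(x) = -x² - x + 4.
Then g(6) = -38.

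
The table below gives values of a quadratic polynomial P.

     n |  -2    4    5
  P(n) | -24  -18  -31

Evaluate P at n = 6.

Write P(n) = an^2 + bn + c. Substituting each data point gives a linear system:
  4a - 2b + c = -24
  16a + 4b + c = -18
  25a + 5b + c = -31
Solving the system yields a = -2, b = 5, c = -6.
So P(n) = -2n^2 + 5n - 6.
Then P(6) = -48.

-48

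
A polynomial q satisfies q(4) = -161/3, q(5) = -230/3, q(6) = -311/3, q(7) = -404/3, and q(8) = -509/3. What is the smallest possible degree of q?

Forward differences of the values at n = 4, 5, 6, 7, 8:
  q  : -161/3  -230/3  -311/3  -404/3  -509/3
  Δ  : -23  -27  -31  -35
  Δ^2: -4  -4  -4
  Δ^3: 0  0
  Δ^4: 0
The second differences are constant (-4) and nonzero, while all higher differences vanish, so the minimal degree is 2.

2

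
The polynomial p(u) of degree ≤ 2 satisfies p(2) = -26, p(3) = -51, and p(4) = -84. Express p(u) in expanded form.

p(u) = -4u^2 - 5u

Write p(u) = au^2 + bu + c. Substituting each data point gives a linear system:
  4a + 2b + c = -26
  9a + 3b + c = -51
  16a + 4b + c = -84
Solving the system yields a = -4, b = -5, c = 0.
So p(u) = -4u^2 - 5u.
Check: p(3) = -51. ✓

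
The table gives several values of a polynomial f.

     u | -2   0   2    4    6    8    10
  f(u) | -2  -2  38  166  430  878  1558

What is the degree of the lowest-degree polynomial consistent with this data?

3

Forward differences of the values at u = -2, 0, 2, 4, 6, 8, 10:
  f  : -2  -2  38  166  430  878  1558
  Δ  : 0  40  128  264  448  680
  Δ^2: 40  88  136  184  232
  Δ^3: 48  48  48  48
  Δ^4: 0  0  0
  Δ^5: 0  0
  Δ^6: 0
The third differences are constant (48) and nonzero, while all higher differences vanish, so the minimal degree is 3.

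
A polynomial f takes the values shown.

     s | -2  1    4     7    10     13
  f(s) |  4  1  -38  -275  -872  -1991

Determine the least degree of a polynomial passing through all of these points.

3

Forward differences of the values at s = -2, 1, 4, 7, 10, 13:
  f  : 4  1  -38  -275  -872  -1991
  Δ  : -3  -39  -237  -597  -1119
  Δ^2: -36  -198  -360  -522
  Δ^3: -162  -162  -162
  Δ^4: 0  0
  Δ^5: 0
The third differences are constant (-162) and nonzero, while all higher differences vanish, so the minimal degree is 3.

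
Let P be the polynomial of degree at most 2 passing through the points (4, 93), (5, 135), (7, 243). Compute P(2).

33

Using the Lagrange interpolation formula with nodes 4, 5, 7:
  L_0(x) = (x - 5)(x - 7) / 3
  L_1(x) = (x - 4)(x - 7) / -2
  L_2(x) = (x - 4)(x - 5) / 6
Then P(x) = 93·L_0(x) + 135·L_1(x) + 243·L_2(x).
Expanding and collecting terms gives P(x) = 4x^2 + 6x + 5.
Evaluating at x = 2: P(2) = 33.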